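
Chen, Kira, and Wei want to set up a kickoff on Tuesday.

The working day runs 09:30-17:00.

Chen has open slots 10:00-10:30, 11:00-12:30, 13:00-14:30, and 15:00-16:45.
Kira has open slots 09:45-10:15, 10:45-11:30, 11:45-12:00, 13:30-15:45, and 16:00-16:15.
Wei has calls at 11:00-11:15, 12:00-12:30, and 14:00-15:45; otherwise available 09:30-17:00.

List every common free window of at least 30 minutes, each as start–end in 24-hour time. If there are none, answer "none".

13:30–14:00

Wei free within 09:30–17:00: 09:30–11:00, 11:15–12:00, 12:30–14:00, 15:45–17:00.
Chen ∩ Kira: 10:00–10:15, 11:00–11:30, 11:45–12:00, 13:30–14:30, 15:00–15:45, 16:00–16:15.
Chen ∩ Kira ∩ Wei: 10:00–10:15, 11:15–11:30, 11:45–12:00, 13:30–14:00, 16:00–16:15.
Windows ≥ 30 min: 13:30–14:00.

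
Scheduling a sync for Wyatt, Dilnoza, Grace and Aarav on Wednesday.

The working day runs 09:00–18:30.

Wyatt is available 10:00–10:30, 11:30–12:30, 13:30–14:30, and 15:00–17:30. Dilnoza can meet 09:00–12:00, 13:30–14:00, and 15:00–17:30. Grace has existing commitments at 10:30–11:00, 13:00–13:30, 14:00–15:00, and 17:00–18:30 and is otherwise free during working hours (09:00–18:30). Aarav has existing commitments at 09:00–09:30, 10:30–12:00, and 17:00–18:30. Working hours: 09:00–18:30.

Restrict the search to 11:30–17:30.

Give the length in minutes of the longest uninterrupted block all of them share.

Grace free within 09:00–18:30: 09:00–10:30, 11:00–13:00, 13:30–14:00, 15:00–17:00.
Aarav free within 09:00–18:30: 09:30–10:30, 12:00–17:00.
Wyatt ∩ Dilnoza: 10:00–10:30, 11:30–12:00, 13:30–14:00, 15:00–17:30.
Wyatt ∩ Dilnoza ∩ Grace: 10:00–10:30, 11:30–12:00, 13:30–14:00, 15:00–17:00.
Wyatt ∩ Dilnoza ∩ Grace ∩ Aarav: 10:00–10:30, 13:30–14:00, 15:00–17:00.
Restricted to 11:30–17:30: 13:30–14:00, 15:00–17:00.
Common window lengths: 30, 120 min; longest is 120.

120 minutes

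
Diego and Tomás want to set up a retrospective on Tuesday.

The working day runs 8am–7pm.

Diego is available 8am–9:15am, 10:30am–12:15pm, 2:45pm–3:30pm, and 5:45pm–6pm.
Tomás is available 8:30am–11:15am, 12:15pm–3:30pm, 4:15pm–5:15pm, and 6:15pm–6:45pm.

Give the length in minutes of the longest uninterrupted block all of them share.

Diego ∩ Tomás: 08:30–09:15, 10:30–11:15, 14:45–15:30.
Common window lengths: 45, 45, 45 min; longest is 45.

45 minutes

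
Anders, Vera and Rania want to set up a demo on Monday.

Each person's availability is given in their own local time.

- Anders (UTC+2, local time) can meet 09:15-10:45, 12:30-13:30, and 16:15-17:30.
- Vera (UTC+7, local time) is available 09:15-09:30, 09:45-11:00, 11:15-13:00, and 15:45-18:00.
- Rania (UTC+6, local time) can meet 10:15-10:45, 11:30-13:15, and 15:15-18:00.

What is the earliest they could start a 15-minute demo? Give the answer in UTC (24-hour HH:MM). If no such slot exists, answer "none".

Anders → UTC: 07:15–08:45, 10:30–11:30, 14:15–15:30.
Vera → UTC: 02:15–02:30, 02:45–04:00, 04:15–06:00, 08:45–11:00.
Rania → UTC: 04:15–04:45, 05:30–07:15, 09:15–12:00.
Anders ∩ Vera: 10:30–11:00.
Anders ∩ Vera ∩ Rania: 10:30–11:00.
Windows ≥ 15 min: 10:30–11:00.
Earliest such window starts at 10:30.

10:30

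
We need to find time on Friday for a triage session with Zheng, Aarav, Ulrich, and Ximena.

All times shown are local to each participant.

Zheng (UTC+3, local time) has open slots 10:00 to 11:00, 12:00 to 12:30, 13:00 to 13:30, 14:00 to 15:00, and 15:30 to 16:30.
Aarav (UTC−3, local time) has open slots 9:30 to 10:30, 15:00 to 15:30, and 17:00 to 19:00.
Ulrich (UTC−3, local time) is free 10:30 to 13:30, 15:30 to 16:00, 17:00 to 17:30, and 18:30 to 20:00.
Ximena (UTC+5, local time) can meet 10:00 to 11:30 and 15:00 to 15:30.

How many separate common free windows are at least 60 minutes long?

0

Zheng → UTC: 07:00–08:00, 09:00–09:30, 10:00–10:30, 11:00–12:00, 12:30–13:30.
Aarav → UTC: 12:30–13:30, 18:00–18:30, 20:00–22:00.
Ulrich → UTC: 13:30–16:30, 18:30–19:00, 20:00–20:30, 21:30–23:00.
Ximena → UTC: 05:00–06:30, 10:00–10:30.
Zheng ∩ Aarav: 12:30–13:30.
Zheng ∩ Aarav ∩ Ulrich: (none).
Zheng ∩ Aarav ∩ Ulrich ∩ Ximena: (none).
Windows ≥ 60 min: (none).
That's 0 windows.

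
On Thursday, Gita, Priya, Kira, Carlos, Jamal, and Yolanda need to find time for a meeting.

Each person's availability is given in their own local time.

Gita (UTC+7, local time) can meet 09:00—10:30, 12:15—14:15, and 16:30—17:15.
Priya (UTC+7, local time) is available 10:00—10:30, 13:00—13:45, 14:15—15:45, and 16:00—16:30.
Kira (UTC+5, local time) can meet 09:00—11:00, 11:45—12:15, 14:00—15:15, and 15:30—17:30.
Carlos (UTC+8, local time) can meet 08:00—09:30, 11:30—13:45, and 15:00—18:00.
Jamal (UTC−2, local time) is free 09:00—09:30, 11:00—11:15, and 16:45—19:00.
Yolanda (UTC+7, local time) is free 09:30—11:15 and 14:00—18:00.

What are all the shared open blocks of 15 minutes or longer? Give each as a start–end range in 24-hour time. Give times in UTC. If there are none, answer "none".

none

Gita → UTC: 02:00–03:30, 05:15–07:15, 09:30–10:15.
Priya → UTC: 03:00–03:30, 06:00–06:45, 07:15–08:45, 09:00–09:30.
Kira → UTC: 04:00–06:00, 06:45–07:15, 09:00–10:15, 10:30–12:30.
Carlos → UTC: 00:00–01:30, 03:30–05:45, 07:00–10:00.
Jamal → UTC: 11:00–11:30, 13:00–13:15, 18:45–21:00.
Yolanda → UTC: 02:30–04:15, 07:00–11:00.
Gita ∩ Priya: 03:00–03:30, 06:00–06:45.
Gita ∩ Priya ∩ Kira: (none).
Gita ∩ Priya ∩ Kira ∩ Carlos: (none).
Gita ∩ Priya ∩ Kira ∩ Carlos ∩ Jamal: (none).
Gita ∩ Priya ∩ Kira ∩ Carlos ∩ Jamal ∩ Yolanda: (none).
Windows ≥ 15 min: (none).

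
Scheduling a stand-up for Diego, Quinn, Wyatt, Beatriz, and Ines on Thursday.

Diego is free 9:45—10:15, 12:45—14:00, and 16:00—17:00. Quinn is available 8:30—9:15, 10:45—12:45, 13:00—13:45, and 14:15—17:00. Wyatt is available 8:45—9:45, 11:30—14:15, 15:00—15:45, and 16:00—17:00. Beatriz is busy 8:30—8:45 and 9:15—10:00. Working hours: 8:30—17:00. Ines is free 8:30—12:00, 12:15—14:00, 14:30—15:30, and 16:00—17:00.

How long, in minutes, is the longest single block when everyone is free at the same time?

Beatriz free within 08:30–17:00: 08:45–09:15, 10:00–17:00.
Diego ∩ Quinn: 13:00–13:45, 16:00–17:00.
Diego ∩ Quinn ∩ Wyatt: 13:00–13:45, 16:00–17:00.
Diego ∩ Quinn ∩ Wyatt ∩ Beatriz: 13:00–13:45, 16:00–17:00.
Diego ∩ Quinn ∩ Wyatt ∩ Beatriz ∩ Ines: 13:00–13:45, 16:00–17:00.
Common window lengths: 45, 60 min; longest is 60.

60 minutes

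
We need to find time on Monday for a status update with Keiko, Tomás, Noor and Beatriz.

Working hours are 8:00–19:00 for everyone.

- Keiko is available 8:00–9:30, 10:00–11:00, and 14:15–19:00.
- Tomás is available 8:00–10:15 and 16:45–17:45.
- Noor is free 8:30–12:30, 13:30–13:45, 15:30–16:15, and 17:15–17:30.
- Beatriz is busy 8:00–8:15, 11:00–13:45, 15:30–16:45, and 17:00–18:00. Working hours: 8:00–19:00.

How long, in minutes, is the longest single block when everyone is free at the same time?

60 minutes

Beatriz free within 08:00–19:00: 08:15–11:00, 13:45–15:30, 16:45–17:00, 18:00–19:00.
Keiko ∩ Tomás: 08:00–09:30, 10:00–10:15, 16:45–17:45.
Keiko ∩ Tomás ∩ Noor: 08:30–09:30, 10:00–10:15, 17:15–17:30.
Keiko ∩ Tomás ∩ Noor ∩ Beatriz: 08:30–09:30, 10:00–10:15.
Common window lengths: 60, 15 min; longest is 60.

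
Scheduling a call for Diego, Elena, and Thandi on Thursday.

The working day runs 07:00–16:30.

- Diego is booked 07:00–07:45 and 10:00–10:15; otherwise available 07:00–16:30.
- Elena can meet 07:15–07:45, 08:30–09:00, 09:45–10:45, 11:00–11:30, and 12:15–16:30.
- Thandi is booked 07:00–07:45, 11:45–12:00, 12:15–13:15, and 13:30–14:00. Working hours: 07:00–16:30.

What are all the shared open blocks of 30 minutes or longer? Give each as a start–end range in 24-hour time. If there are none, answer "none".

Diego free within 07:00–16:30: 07:45–10:00, 10:15–16:30.
Thandi free within 07:00–16:30: 07:45–11:45, 12:00–12:15, 13:15–13:30, 14:00–16:30.
Diego ∩ Elena: 08:30–09:00, 09:45–10:00, 10:15–10:45, 11:00–11:30, 12:15–16:30.
Diego ∩ Elena ∩ Thandi: 08:30–09:00, 09:45–10:00, 10:15–10:45, 11:00–11:30, 13:15–13:30, 14:00–16:30.
Windows ≥ 30 min: 08:30–09:00, 10:15–10:45, 11:00–11:30, 14:00–16:30.

08:30–09:00, 10:15–10:45, 11:00–11:30, 14:00–16:30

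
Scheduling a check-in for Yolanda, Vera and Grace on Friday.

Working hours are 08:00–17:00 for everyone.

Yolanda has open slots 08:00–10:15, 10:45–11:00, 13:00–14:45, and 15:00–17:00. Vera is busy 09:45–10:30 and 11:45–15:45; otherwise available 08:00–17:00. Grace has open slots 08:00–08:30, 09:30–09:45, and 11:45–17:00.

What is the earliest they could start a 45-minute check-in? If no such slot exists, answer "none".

Vera free within 08:00–17:00: 08:00–09:45, 10:30–11:45, 15:45–17:00.
Yolanda ∩ Vera: 08:00–09:45, 10:45–11:00, 15:45–17:00.
Yolanda ∩ Vera ∩ Grace: 08:00–08:30, 09:30–09:45, 15:45–17:00.
Windows ≥ 45 min: 15:45–17:00.
Earliest such window starts at 15:45.

15:45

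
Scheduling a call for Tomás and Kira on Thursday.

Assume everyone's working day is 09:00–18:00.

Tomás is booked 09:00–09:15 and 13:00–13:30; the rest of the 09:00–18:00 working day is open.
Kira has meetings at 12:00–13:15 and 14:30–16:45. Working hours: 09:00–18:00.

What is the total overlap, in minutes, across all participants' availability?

Tomás free within 09:00–18:00: 09:15–13:00, 13:30–18:00.
Kira free within 09:00–18:00: 09:00–12:00, 13:15–14:30, 16:45–18:00.
Tomás ∩ Kira: 09:15–12:00, 13:30–14:30, 16:45–18:00.
Total common minutes: 165 + 60 + 75 = 300.

300 minutes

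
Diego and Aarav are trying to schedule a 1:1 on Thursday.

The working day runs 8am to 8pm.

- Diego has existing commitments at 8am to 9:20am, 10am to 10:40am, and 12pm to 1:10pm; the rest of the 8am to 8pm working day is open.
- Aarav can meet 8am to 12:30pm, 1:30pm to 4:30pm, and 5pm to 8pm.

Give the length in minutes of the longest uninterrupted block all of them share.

180 minutes

Diego free within 08:00–20:00: 09:20–10:00, 10:40–12:00, 13:10–20:00.
Diego ∩ Aarav: 09:20–10:00, 10:40–12:00, 13:30–16:30, 17:00–20:00.
Common window lengths: 40, 80, 180, 180 min; longest is 180.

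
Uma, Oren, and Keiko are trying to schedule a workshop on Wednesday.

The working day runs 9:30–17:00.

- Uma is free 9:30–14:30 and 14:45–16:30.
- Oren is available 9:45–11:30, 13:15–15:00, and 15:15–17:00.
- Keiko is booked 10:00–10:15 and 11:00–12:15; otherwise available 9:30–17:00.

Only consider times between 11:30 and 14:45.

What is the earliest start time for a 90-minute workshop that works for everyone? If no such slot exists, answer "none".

none

Keiko free within 09:30–17:00: 09:30–10:00, 10:15–11:00, 12:15–17:00.
Uma ∩ Oren: 09:45–11:30, 13:15–14:30, 14:45–15:00, 15:15–16:30.
Uma ∩ Oren ∩ Keiko: 09:45–10:00, 10:15–11:00, 13:15–14:30, 14:45–15:00, 15:15–16:30.
Restricted to 11:30–14:45: 13:15–14:30.
Windows ≥ 90 min: (none).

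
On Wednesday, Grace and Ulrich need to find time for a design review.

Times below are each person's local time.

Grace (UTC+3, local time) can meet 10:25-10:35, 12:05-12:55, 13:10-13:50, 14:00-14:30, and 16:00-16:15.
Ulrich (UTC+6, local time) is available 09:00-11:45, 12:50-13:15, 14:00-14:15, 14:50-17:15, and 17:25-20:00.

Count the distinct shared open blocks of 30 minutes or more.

2

Grace → UTC: 07:25–07:35, 09:05–09:55, 10:10–10:50, 11:00–11:30, 13:00–13:15.
Ulrich → UTC: 03:00–05:45, 06:50–07:15, 08:00–08:15, 08:50–11:15, 11:25–14:00.
Grace ∩ Ulrich: 09:05–09:55, 10:10–10:50, 11:00–11:15, 11:25–11:30, 13:00–13:15.
Windows ≥ 30 min: 09:05–09:55, 10:10–10:50.
That's 2 windows.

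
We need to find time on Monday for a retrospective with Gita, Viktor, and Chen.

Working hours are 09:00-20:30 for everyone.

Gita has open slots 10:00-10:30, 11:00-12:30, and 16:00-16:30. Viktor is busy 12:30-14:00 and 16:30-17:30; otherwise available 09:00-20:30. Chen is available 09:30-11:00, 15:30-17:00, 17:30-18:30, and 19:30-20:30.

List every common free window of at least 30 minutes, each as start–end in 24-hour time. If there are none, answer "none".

Viktor free within 09:00–20:30: 09:00–12:30, 14:00–16:30, 17:30–20:30.
Gita ∩ Viktor: 10:00–10:30, 11:00–12:30, 16:00–16:30.
Gita ∩ Viktor ∩ Chen: 10:00–10:30, 16:00–16:30.
Windows ≥ 30 min: 10:00–10:30, 16:00–16:30.

10:00–10:30, 16:00–16:30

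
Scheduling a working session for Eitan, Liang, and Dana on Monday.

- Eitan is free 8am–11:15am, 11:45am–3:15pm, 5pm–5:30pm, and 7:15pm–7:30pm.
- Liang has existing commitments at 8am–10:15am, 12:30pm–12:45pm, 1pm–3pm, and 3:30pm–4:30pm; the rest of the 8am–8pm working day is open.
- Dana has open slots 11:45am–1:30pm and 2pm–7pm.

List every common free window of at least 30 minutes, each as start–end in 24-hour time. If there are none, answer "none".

11:45–12:30, 17:00–17:30

Liang free within 08:00–20:00: 10:15–12:30, 12:45–13:00, 15:00–15:30, 16:30–20:00.
Eitan ∩ Liang: 10:15–11:15, 11:45–12:30, 12:45–13:00, 15:00–15:15, 17:00–17:30, 19:15–19:30.
Eitan ∩ Liang ∩ Dana: 11:45–12:30, 12:45–13:00, 15:00–15:15, 17:00–17:30.
Windows ≥ 30 min: 11:45–12:30, 17:00–17:30.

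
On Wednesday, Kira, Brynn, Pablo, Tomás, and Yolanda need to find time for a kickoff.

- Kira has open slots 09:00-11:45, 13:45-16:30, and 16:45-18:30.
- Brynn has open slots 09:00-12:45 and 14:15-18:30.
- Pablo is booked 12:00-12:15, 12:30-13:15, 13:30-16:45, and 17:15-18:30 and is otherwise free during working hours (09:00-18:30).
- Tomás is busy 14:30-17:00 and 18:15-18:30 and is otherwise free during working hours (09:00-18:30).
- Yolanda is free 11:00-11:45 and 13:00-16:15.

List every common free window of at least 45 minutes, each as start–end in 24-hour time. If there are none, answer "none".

11:00–11:45

Pablo free within 09:00–18:30: 09:00–12:00, 12:15–12:30, 13:15–13:30, 16:45–17:15.
Tomás free within 09:00–18:30: 09:00–14:30, 17:00–18:15.
Kira ∩ Brynn: 09:00–11:45, 14:15–16:30, 16:45–18:30.
Kira ∩ Brynn ∩ Pablo: 09:00–11:45, 16:45–17:15.
Kira ∩ Brynn ∩ Pablo ∩ Tomás: 09:00–11:45, 17:00–17:15.
Kira ∩ Brynn ∩ Pablo ∩ Tomás ∩ Yolanda: 11:00–11:45.
Windows ≥ 45 min: 11:00–11:45.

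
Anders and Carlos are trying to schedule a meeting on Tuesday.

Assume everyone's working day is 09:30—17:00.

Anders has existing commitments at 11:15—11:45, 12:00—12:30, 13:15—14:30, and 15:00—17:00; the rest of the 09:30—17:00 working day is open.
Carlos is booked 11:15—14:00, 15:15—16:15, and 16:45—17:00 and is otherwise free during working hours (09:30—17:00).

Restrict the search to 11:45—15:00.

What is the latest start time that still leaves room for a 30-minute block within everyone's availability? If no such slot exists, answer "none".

Anders free within 09:30–17:00: 09:30–11:15, 11:45–12:00, 12:30–13:15, 14:30–15:00.
Carlos free within 09:30–17:00: 09:30–11:15, 14:00–15:15, 16:15–16:45.
Anders ∩ Carlos: 09:30–11:15, 14:30–15:00.
Restricted to 11:45–15:00: 14:30–15:00.
Windows ≥ 30 min: 14:30–15:00.
Latest start in the last window 14:30–15:00 is 15:00 − 30 min = 14:30.

14:30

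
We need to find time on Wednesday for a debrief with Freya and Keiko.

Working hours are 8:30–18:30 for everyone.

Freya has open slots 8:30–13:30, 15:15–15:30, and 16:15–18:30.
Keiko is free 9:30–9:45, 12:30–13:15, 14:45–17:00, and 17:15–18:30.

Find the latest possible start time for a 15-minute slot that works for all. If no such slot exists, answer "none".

18:15

Freya ∩ Keiko: 09:30–09:45, 12:30–13:15, 15:15–15:30, 16:15–17:00, 17:15–18:30.
Windows ≥ 15 min: 09:30–09:45, 12:30–13:15, 15:15–15:30, 16:15–17:00, 17:15–18:30.
Latest start in the last window 17:15–18:30 is 18:30 − 15 min = 18:15.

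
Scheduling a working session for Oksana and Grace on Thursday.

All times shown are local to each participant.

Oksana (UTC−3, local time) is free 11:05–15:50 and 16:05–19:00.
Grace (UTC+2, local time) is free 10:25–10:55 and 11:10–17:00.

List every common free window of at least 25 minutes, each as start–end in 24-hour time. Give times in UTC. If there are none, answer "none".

14:05–15:00

Oksana → UTC: 14:05–18:50, 19:05–22:00.
Grace → UTC: 08:25–08:55, 09:10–15:00.
Oksana ∩ Grace: 14:05–15:00.
Windows ≥ 25 min: 14:05–15:00.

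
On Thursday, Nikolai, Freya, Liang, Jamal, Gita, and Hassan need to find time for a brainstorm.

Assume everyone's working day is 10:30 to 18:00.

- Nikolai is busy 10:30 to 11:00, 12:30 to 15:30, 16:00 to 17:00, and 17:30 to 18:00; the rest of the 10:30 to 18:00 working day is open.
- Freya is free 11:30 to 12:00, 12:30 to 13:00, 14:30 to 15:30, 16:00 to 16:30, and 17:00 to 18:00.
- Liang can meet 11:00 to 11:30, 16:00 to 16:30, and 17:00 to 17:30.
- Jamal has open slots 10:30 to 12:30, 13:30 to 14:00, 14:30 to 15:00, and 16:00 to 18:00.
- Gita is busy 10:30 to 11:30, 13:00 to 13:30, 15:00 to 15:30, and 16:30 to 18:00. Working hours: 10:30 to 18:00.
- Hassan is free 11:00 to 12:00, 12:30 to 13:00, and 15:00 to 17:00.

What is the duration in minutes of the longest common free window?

Nikolai free within 10:30–18:00: 11:00–12:30, 15:30–16:00, 17:00–17:30.
Gita free within 10:30–18:00: 11:30–13:00, 13:30–15:00, 15:30–16:30.
Nikolai ∩ Freya: 11:30–12:00, 17:00–17:30.
Nikolai ∩ Freya ∩ Liang: 17:00–17:30.
Nikolai ∩ Freya ∩ Liang ∩ Jamal: 17:00–17:30.
Nikolai ∩ Freya ∩ Liang ∩ Jamal ∩ Gita: (none).
Nikolai ∩ Freya ∩ Liang ∩ Jamal ∩ Gita ∩ Hassan: (none).
No common window.

0 minutes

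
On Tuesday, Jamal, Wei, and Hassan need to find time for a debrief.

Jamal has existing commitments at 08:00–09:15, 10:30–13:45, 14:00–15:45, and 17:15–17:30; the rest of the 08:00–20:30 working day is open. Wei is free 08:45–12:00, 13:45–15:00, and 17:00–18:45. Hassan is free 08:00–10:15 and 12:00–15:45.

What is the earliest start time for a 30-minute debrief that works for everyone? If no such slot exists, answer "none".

09:15

Jamal free within 08:00–20:30: 09:15–10:30, 13:45–14:00, 15:45–17:15, 17:30–20:30.
Jamal ∩ Wei: 09:15–10:30, 13:45–14:00, 17:00–17:15, 17:30–18:45.
Jamal ∩ Wei ∩ Hassan: 09:15–10:15, 13:45–14:00.
Windows ≥ 30 min: 09:15–10:15.
Earliest such window starts at 09:15.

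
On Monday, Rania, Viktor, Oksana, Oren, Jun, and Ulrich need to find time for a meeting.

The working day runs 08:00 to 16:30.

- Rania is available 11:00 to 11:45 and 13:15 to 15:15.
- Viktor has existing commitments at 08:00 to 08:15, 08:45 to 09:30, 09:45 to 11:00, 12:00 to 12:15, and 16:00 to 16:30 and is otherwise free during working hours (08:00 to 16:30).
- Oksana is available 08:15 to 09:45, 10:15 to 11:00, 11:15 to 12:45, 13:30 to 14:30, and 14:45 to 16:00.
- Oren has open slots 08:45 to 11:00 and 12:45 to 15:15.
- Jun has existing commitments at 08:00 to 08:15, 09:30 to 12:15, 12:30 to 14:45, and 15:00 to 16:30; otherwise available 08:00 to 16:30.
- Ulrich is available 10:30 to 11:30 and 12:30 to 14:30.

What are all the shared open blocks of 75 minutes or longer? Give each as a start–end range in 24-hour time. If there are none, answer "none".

Viktor free within 08:00–16:30: 08:15–08:45, 09:30–09:45, 11:00–12:00, 12:15–16:00.
Jun free within 08:00–16:30: 08:15–09:30, 12:15–12:30, 14:45–15:00.
Rania ∩ Viktor: 11:00–11:45, 13:15–15:15.
Rania ∩ Viktor ∩ Oksana: 11:15–11:45, 13:30–14:30, 14:45–15:15.
Rania ∩ Viktor ∩ Oksana ∩ Oren: 13:30–14:30, 14:45–15:15.
Rania ∩ Viktor ∩ Oksana ∩ Oren ∩ Jun: 14:45–15:00.
Rania ∩ Viktor ∩ Oksana ∩ Oren ∩ Jun ∩ Ulrich: (none).
Windows ≥ 75 min: (none).

none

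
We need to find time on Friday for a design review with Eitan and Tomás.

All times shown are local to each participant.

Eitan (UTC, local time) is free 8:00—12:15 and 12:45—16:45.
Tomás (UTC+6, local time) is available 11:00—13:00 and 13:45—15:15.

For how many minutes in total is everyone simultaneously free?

75 minutes

Eitan → UTC: 08:00–12:15, 12:45–16:45.
Tomás → UTC: 05:00–07:00, 07:45–09:15.
Eitan ∩ Tomás: 08:00–09:15.
Total common minutes: 75.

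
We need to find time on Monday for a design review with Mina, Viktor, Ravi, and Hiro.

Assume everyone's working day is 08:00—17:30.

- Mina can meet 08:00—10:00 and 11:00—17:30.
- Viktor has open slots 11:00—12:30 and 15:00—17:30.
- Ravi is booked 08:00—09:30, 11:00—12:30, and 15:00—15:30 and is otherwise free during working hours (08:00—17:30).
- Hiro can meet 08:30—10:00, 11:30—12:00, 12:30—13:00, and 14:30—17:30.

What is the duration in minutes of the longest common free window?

120 minutes

Ravi free within 08:00–17:30: 09:30–11:00, 12:30–15:00, 15:30–17:30.
Mina ∩ Viktor: 11:00–12:30, 15:00–17:30.
Mina ∩ Viktor ∩ Ravi: 15:30–17:30.
Mina ∩ Viktor ∩ Ravi ∩ Hiro: 15:30–17:30.
Single common window of 120 minutes.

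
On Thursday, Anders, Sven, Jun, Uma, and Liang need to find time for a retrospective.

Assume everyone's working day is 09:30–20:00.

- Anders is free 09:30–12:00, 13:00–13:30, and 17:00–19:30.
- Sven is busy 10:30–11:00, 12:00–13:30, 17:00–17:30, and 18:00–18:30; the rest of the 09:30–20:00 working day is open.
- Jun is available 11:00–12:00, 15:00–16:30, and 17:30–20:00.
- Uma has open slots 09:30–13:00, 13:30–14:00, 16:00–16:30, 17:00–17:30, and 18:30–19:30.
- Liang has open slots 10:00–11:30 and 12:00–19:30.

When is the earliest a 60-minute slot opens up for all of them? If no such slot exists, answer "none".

Sven free within 09:30–20:00: 09:30–10:30, 11:00–12:00, 13:30–17:00, 17:30–18:00, 18:30–20:00.
Anders ∩ Sven: 09:30–10:30, 11:00–12:00, 17:30–18:00, 18:30–19:30.
Anders ∩ Sven ∩ Jun: 11:00–12:00, 17:30–18:00, 18:30–19:30.
Anders ∩ Sven ∩ Jun ∩ Uma: 11:00–12:00, 18:30–19:30.
Anders ∩ Sven ∩ Jun ∩ Uma ∩ Liang: 11:00–11:30, 18:30–19:30.
Windows ≥ 60 min: 18:30–19:30.
Earliest such window starts at 18:30.

18:30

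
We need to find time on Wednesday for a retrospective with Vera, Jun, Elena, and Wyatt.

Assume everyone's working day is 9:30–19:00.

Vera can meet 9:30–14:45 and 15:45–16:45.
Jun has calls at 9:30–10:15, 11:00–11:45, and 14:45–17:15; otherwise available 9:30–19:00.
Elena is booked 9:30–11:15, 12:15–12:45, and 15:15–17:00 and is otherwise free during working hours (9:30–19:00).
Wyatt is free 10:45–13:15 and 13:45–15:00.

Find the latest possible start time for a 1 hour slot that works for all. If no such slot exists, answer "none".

13:45

Jun free within 09:30–19:00: 10:15–11:00, 11:45–14:45, 17:15–19:00.
Elena free within 09:30–19:00: 11:15–12:15, 12:45–15:15, 17:00–19:00.
Vera ∩ Jun: 10:15–11:00, 11:45–14:45.
Vera ∩ Jun ∩ Elena: 11:45–12:15, 12:45–14:45.
Vera ∩ Jun ∩ Elena ∩ Wyatt: 11:45–12:15, 12:45–13:15, 13:45–14:45.
Windows ≥ 60 min: 13:45–14:45.
Latest start in the last window 13:45–14:45 is 14:45 − 60 min = 13:45.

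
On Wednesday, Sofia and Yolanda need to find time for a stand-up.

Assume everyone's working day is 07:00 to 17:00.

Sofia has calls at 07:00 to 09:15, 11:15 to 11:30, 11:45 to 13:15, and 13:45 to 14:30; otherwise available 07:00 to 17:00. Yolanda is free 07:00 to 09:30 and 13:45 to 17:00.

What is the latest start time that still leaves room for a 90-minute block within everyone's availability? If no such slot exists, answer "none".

Sofia free within 07:00–17:00: 09:15–11:15, 11:30–11:45, 13:15–13:45, 14:30–17:00.
Sofia ∩ Yolanda: 09:15–09:30, 14:30–17:00.
Windows ≥ 90 min: 14:30–17:00.
Latest start in the last window 14:30–17:00 is 17:00 − 90 min = 15:30.

15:30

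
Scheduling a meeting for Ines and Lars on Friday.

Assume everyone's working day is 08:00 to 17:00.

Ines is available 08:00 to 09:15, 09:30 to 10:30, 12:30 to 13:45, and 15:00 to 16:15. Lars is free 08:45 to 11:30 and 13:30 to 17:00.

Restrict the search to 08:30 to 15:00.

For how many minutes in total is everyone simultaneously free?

105 minutes

Ines ∩ Lars: 08:45–09:15, 09:30–10:30, 13:30–13:45, 15:00–16:15.
Restricted to 08:30–15:00: 08:45–09:15, 09:30–10:30, 13:30–13:45.
Total common minutes: 30 + 60 + 15 = 105.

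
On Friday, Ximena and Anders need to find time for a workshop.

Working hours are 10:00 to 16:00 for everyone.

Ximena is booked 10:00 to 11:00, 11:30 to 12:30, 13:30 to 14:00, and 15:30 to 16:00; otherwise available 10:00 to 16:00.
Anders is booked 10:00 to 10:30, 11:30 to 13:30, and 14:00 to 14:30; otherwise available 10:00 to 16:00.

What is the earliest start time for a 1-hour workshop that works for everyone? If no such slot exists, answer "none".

Ximena free within 10:00–16:00: 11:00–11:30, 12:30–13:30, 14:00–15:30.
Anders free within 10:00–16:00: 10:30–11:30, 13:30–14:00, 14:30–16:00.
Ximena ∩ Anders: 11:00–11:30, 14:30–15:30.
Windows ≥ 60 min: 14:30–15:30.
Earliest such window starts at 14:30.

14:30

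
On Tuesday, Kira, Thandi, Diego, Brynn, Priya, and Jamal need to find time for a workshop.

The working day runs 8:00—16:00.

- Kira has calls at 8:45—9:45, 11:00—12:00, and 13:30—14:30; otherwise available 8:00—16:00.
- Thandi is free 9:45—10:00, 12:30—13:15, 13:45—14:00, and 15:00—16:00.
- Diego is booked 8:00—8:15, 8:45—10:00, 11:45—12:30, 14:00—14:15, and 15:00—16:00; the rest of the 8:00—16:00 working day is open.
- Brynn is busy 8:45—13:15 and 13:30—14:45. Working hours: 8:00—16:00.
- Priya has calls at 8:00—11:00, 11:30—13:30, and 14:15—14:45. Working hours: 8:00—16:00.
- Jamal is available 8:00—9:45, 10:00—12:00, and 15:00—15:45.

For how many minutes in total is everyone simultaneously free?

0 minutes

Kira free within 08:00–16:00: 08:00–08:45, 09:45–11:00, 12:00–13:30, 14:30–16:00.
Diego free within 08:00–16:00: 08:15–08:45, 10:00–11:45, 12:30–14:00, 14:15–15:00.
Brynn free within 08:00–16:00: 08:00–08:45, 13:15–13:30, 14:45–16:00.
Priya free within 08:00–16:00: 11:00–11:30, 13:30–14:15, 14:45–16:00.
Kira ∩ Thandi: 09:45–10:00, 12:30–13:15, 15:00–16:00.
Kira ∩ Thandi ∩ Diego: 12:30–13:15.
Kira ∩ Thandi ∩ Diego ∩ Brynn: (none).
Kira ∩ Thandi ∩ Diego ∩ Brynn ∩ Priya: (none).
Kira ∩ Thandi ∩ Diego ∩ Brynn ∩ Priya ∩ Jamal: (none).
Total common minutes: 0.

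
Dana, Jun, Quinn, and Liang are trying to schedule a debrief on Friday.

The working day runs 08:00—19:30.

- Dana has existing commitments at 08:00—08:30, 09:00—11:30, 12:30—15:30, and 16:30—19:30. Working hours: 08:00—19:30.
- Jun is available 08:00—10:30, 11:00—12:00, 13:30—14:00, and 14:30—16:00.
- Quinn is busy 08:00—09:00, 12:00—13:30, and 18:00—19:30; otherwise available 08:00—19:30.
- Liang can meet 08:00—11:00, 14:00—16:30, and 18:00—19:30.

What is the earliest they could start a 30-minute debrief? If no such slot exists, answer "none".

Dana free within 08:00–19:30: 08:30–09:00, 11:30–12:30, 15:30–16:30.
Quinn free within 08:00–19:30: 09:00–12:00, 13:30–18:00.
Dana ∩ Jun: 08:30–09:00, 11:30–12:00, 15:30–16:00.
Dana ∩ Jun ∩ Quinn: 11:30–12:00, 15:30–16:00.
Dana ∩ Jun ∩ Quinn ∩ Liang: 15:30–16:00.
Windows ≥ 30 min: 15:30–16:00.
Earliest such window starts at 15:30.

15:30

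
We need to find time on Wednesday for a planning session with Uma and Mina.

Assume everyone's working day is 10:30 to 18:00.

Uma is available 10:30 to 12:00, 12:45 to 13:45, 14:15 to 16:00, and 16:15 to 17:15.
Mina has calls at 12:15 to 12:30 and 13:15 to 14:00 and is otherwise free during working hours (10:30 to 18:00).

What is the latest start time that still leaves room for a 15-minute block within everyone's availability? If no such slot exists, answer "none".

17:00

Mina free within 10:30–18:00: 10:30–12:15, 12:30–13:15, 14:00–18:00.
Uma ∩ Mina: 10:30–12:00, 12:45–13:15, 14:15–16:00, 16:15–17:15.
Windows ≥ 15 min: 10:30–12:00, 12:45–13:15, 14:15–16:00, 16:15–17:15.
Latest start in the last window 16:15–17:15 is 17:15 − 15 min = 17:00.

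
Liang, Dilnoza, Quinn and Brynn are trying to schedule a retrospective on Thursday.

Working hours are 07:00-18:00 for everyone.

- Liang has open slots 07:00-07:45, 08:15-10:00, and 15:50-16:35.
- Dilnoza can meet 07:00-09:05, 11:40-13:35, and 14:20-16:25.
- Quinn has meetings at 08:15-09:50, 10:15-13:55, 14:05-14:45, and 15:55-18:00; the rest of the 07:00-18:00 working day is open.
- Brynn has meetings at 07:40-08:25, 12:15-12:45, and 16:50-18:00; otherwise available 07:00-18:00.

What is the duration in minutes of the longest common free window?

40 minutes

Quinn free within 07:00–18:00: 07:00–08:15, 09:50–10:15, 13:55–14:05, 14:45–15:55.
Brynn free within 07:00–18:00: 07:00–07:40, 08:25–12:15, 12:45–16:50.
Liang ∩ Dilnoza: 07:00–07:45, 08:15–09:05, 15:50–16:25.
Liang ∩ Dilnoza ∩ Quinn: 07:00–07:45, 15:50–15:55.
Liang ∩ Dilnoza ∩ Quinn ∩ Brynn: 07:00–07:40, 15:50–15:55.
Common window lengths: 40, 5 min; longest is 40.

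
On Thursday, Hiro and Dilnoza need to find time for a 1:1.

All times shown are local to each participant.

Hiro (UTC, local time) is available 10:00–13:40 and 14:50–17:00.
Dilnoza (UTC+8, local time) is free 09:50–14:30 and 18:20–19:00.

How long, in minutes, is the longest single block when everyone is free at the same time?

40 minutes

Hiro → UTC: 10:00–13:40, 14:50–17:00.
Dilnoza → UTC: 01:50–06:30, 10:20–11:00.
Hiro ∩ Dilnoza: 10:20–11:00.
Single common window of 40 minutes.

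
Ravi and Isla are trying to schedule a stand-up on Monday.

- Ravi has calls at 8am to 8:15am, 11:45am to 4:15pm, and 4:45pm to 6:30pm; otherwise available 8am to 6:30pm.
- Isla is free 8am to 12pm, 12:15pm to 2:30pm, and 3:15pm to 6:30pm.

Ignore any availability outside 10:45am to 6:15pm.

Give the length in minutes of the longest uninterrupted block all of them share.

60 minutes

Ravi free within 08:00–18:30: 08:15–11:45, 16:15–16:45.
Ravi ∩ Isla: 08:15–11:45, 16:15–16:45.
Restricted to 10:45–18:15: 10:45–11:45, 16:15–16:45.
Common window lengths: 60, 30 min; longest is 60.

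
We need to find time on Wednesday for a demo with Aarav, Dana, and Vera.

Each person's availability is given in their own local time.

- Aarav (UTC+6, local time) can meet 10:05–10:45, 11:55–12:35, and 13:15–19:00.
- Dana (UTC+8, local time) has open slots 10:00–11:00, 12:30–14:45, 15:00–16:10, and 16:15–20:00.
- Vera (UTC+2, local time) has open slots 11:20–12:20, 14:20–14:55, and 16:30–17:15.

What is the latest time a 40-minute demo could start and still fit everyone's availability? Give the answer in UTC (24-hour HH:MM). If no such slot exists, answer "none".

09:40

Aarav → UTC: 04:05–04:45, 05:55–06:35, 07:15–13:00.
Dana → UTC: 02:00–03:00, 04:30–06:45, 07:00–08:10, 08:15–12:00.
Vera → UTC: 09:20–10:20, 12:20–12:55, 14:30–15:15.
Aarav ∩ Dana: 04:30–04:45, 05:55–06:35, 07:15–08:10, 08:15–12:00.
Aarav ∩ Dana ∩ Vera: 09:20–10:20.
Windows ≥ 40 min: 09:20–10:20.
Latest start in the last window 09:20–10:20 is 10:20 − 40 min = 09:40.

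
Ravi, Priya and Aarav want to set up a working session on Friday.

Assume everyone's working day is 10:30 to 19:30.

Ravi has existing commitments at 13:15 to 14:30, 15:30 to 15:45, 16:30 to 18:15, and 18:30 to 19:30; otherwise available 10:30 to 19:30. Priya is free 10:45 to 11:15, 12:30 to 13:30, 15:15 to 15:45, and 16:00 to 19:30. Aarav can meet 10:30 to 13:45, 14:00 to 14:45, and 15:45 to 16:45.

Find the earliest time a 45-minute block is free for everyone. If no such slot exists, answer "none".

12:30

Ravi free within 10:30–19:30: 10:30–13:15, 14:30–15:30, 15:45–16:30, 18:15–18:30.
Ravi ∩ Priya: 10:45–11:15, 12:30–13:15, 15:15–15:30, 16:00–16:30, 18:15–18:30.
Ravi ∩ Priya ∩ Aarav: 10:45–11:15, 12:30–13:15, 16:00–16:30.
Windows ≥ 45 min: 12:30–13:15.
Earliest such window starts at 12:30.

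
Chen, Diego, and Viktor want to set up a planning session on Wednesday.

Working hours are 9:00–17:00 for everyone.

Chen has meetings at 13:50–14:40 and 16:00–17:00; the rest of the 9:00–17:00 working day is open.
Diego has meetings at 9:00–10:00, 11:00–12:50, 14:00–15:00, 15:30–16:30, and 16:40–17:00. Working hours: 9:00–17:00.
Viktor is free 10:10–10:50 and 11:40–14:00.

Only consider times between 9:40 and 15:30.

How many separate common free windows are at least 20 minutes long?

Chen free within 09:00–17:00: 09:00–13:50, 14:40–16:00.
Diego free within 09:00–17:00: 10:00–11:00, 12:50–14:00, 15:00–15:30, 16:30–16:40.
Chen ∩ Diego: 10:00–11:00, 12:50–13:50, 15:00–15:30.
Chen ∩ Diego ∩ Viktor: 10:10–10:50, 12:50–13:50.
Restricted to 09:40–15:30: 10:10–10:50, 12:50–13:50.
Windows ≥ 20 min: 10:10–10:50, 12:50–13:50.
That's 2 windows.

2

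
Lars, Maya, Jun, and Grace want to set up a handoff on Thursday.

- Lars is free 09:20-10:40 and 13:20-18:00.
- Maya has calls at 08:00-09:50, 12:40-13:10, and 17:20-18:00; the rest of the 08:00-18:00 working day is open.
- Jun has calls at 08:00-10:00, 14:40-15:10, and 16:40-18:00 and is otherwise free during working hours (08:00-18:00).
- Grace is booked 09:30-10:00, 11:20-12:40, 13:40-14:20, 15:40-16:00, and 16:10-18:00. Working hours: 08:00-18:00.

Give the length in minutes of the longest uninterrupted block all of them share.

40 minutes

Maya free within 08:00–18:00: 09:50–12:40, 13:10–17:20.
Jun free within 08:00–18:00: 10:00–14:40, 15:10–16:40.
Grace free within 08:00–18:00: 08:00–09:30, 10:00–11:20, 12:40–13:40, 14:20–15:40, 16:00–16:10.
Lars ∩ Maya: 09:50–10:40, 13:20–17:20.
Lars ∩ Maya ∩ Jun: 10:00–10:40, 13:20–14:40, 15:10–16:40.
Lars ∩ Maya ∩ Jun ∩ Grace: 10:00–10:40, 13:20–13:40, 14:20–14:40, 15:10–15:40, 16:00–16:10.
Common window lengths: 40, 20, 20, 30, 10 min; longest is 40.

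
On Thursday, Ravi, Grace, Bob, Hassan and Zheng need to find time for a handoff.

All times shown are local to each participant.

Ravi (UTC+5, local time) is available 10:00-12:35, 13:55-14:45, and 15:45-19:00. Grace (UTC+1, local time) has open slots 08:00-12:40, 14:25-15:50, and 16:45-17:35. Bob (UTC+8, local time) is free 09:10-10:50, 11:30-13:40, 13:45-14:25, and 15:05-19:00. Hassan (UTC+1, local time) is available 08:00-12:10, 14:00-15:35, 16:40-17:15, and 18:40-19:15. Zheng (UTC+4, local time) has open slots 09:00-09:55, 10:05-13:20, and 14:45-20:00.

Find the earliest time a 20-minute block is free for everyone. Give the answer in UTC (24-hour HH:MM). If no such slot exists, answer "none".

07:05

Ravi → UTC: 05:00–07:35, 08:55–09:45, 10:45–14:00.
Grace → UTC: 07:00–11:40, 13:25–14:50, 15:45–16:35.
Bob → UTC: 01:10–02:50, 03:30–05:40, 05:45–06:25, 07:05–11:00.
Hassan → UTC: 07:00–11:10, 13:00–14:35, 15:40–16:15, 17:40–18:15.
Zheng → UTC: 05:00–05:55, 06:05–09:20, 10:45–16:00.
Ravi ∩ Grace: 07:00–07:35, 08:55–09:45, 10:45–11:40, 13:25–14:00.
Ravi ∩ Grace ∩ Bob: 07:05–07:35, 08:55–09:45, 10:45–11:00.
Ravi ∩ Grace ∩ Bob ∩ Hassan: 07:05–07:35, 08:55–09:45, 10:45–11:00.
Ravi ∩ Grace ∩ Bob ∩ Hassan ∩ Zheng: 07:05–07:35, 08:55–09:20, 10:45–11:00.
Windows ≥ 20 min: 07:05–07:35, 08:55–09:20.
Earliest such window starts at 07:05.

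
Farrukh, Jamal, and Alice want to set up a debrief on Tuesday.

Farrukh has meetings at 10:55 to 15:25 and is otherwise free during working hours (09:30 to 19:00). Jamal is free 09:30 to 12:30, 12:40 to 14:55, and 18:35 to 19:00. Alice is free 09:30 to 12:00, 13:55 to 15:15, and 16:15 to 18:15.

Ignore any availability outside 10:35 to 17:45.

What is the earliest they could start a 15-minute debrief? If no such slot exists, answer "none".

Farrukh free within 09:30–19:00: 09:30–10:55, 15:25–19:00.
Farrukh ∩ Jamal: 09:30–10:55, 18:35–19:00.
Farrukh ∩ Jamal ∩ Alice: 09:30–10:55.
Restricted to 10:35–17:45: 10:35–10:55.
Windows ≥ 15 min: 10:35–10:55.
Earliest such window starts at 10:35.

10:35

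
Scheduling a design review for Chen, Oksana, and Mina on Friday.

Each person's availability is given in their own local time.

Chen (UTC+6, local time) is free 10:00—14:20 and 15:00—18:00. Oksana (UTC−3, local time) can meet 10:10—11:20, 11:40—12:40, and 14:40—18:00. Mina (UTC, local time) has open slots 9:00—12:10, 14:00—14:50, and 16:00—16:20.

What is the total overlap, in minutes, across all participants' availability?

Chen → UTC: 04:00–08:20, 09:00–12:00.
Oksana → UTC: 13:10–14:20, 14:40–15:40, 17:40–21:00.
Mina → UTC: 09:00–12:10, 14:00–14:50, 16:00–16:20.
Chen ∩ Oksana: (none).
Chen ∩ Oksana ∩ Mina: (none).
Total common minutes: 0.

0 minutes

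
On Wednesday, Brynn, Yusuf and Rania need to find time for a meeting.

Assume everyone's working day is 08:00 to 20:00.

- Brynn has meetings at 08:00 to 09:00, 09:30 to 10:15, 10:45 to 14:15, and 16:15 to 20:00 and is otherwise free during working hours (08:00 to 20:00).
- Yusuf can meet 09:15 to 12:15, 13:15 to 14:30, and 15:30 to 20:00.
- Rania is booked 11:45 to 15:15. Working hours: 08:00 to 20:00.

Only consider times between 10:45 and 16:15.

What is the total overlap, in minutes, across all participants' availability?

Brynn free within 08:00–20:00: 09:00–09:30, 10:15–10:45, 14:15–16:15.
Rania free within 08:00–20:00: 08:00–11:45, 15:15–20:00.
Brynn ∩ Yusuf: 09:15–09:30, 10:15–10:45, 14:15–14:30, 15:30–16:15.
Brynn ∩ Yusuf ∩ Rania: 09:15–09:30, 10:15–10:45, 15:30–16:15.
Restricted to 10:45–16:15: 15:30–16:15.
Total common minutes: 45.

45 minutes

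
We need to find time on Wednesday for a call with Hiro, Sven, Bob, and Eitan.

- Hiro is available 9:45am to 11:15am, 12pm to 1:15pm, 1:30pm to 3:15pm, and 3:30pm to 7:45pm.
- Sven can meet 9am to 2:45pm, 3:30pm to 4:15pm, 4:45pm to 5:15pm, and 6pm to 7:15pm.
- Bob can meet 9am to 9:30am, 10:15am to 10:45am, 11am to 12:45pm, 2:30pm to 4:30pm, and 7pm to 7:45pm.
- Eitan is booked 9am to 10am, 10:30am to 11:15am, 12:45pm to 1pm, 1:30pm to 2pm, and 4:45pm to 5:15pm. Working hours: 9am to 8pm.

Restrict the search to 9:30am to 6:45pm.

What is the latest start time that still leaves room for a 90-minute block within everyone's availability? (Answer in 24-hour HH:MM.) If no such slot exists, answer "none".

Eitan free within 09:00–20:00: 10:00–10:30, 11:15–12:45, 13:00–13:30, 14:00–16:45, 17:15–20:00.
Hiro ∩ Sven: 09:45–11:15, 12:00–13:15, 13:30–14:45, 15:30–16:15, 16:45–17:15, 18:00–19:15.
Hiro ∩ Sven ∩ Bob: 10:15–10:45, 11:00–11:15, 12:00–12:45, 14:30–14:45, 15:30–16:15, 19:00–19:15.
Hiro ∩ Sven ∩ Bob ∩ Eitan: 10:15–10:30, 12:00–12:45, 14:30–14:45, 15:30–16:15, 19:00–19:15.
Restricted to 09:30–18:45: 10:15–10:30, 12:00–12:45, 14:30–14:45, 15:30–16:15.
Windows ≥ 90 min: (none).

none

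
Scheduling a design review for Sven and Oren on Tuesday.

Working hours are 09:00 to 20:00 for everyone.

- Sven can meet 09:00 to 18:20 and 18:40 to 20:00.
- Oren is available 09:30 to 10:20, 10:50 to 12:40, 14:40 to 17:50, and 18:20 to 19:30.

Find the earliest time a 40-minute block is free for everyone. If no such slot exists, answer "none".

Sven ∩ Oren: 09:30–10:20, 10:50–12:40, 14:40–17:50, 18:40–19:30.
Windows ≥ 40 min: 09:30–10:20, 10:50–12:40, 14:40–17:50, 18:40–19:30.
Earliest such window starts at 09:30.

09:30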